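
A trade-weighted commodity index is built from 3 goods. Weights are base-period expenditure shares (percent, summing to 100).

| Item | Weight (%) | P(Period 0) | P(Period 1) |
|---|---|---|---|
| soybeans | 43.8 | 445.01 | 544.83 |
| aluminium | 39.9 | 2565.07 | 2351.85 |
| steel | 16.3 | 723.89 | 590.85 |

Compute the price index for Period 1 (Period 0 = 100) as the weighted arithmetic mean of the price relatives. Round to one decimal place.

103.5

soybeans: 43.8 × (544.83/445.01) = 43.8 × 1.224310 = 53.6248
aluminium: 39.9 × (2351.85/2565.07) = 39.9 × 0.916876 = 36.5833
steel: 16.3 × (590.85/723.89) = 16.3 × 0.816215 = 13.3043
Index = Σ wᵢ·(p₁ᵢ/p₀ᵢ) = 53.6248 + 36.5833 + 13.3043 = 103.5124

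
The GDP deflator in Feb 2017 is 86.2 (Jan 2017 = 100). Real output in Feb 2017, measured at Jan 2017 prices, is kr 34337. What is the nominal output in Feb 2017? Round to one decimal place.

29598.5

Nominal = Real × (Index/100) = 34337 × (86.2/100)
        = 34337 × 0.862 = 29598.4940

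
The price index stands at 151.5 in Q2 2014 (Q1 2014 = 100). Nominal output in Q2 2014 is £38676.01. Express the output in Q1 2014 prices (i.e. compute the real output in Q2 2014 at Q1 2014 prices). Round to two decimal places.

Real = Nominal ÷ (Index/100) = 38676.01 ÷ (151.5/100)
     = 38676.01 ÷ 1.515 = 25528.7195

25528.72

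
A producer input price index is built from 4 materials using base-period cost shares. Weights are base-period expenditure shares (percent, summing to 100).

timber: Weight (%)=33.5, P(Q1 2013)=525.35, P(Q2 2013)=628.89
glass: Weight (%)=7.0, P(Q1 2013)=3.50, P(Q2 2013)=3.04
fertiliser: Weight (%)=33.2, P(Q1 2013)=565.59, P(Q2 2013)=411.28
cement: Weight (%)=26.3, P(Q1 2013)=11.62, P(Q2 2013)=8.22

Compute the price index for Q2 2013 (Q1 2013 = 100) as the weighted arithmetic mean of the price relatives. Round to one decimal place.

timber: 33.5 × (628.89/525.35) = 33.5 × 1.197088 = 40.1024
glass: 7.0 × (3.04/3.50) = 7.0 × 0.868571 = 6.0800
fertiliser: 33.2 × (411.28/565.59) = 33.2 × 0.727170 = 24.1420
cement: 26.3 × (8.22/11.62) = 26.3 × 0.707401 = 18.6046
Index = Σ wᵢ·(p₁ᵢ/p₀ᵢ) = 40.1024 + 6.0800 + 24.1420 + 18.6046 = 88.9291

88.9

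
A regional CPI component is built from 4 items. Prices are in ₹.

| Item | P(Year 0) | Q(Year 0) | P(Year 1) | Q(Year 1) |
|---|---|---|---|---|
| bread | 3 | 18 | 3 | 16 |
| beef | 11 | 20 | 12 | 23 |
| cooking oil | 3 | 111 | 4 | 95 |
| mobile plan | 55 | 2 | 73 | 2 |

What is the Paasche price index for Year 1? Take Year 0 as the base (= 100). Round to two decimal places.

Paasche price index uses current-period quantities as weights.
ΣP(Year 1)·Q(Year 1) = 3×16 + 12×23 + 4×95 + 73×2 = 48 + 276 + 380 + 146 = 850
ΣP(Year 0)·Q(Year 1) = 3×16 + 11×23 + 3×95 + 55×2 = 48 + 253 + 285 + 110 = 696
Index = 850 / 696 × 100 = 122.1264

122.13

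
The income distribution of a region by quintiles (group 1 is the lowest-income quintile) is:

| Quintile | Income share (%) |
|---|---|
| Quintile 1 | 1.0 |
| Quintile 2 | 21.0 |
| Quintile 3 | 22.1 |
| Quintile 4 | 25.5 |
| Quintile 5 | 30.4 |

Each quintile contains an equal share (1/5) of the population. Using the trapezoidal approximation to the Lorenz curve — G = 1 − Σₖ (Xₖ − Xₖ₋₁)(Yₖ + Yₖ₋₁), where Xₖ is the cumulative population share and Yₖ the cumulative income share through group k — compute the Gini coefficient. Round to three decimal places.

0.253

Cumulative income shares Yₖ: 0.0100, 0.2200, 0.4410, 0.6960, 1.0000
Σ (Xₖ−Xₖ₋₁)(Yₖ+Yₖ₋₁) = (1/5)(0.0100+0.0000) + (1/5)(0.2200+0.0100) + (1/5)(0.4410+0.2200) + (1/5)(0.6960+0.4410) + (1/5)(1.0000+0.6960)
  = 0.0020 + 0.0460 + 0.1322 + 0.2274 + 0.3392 = 0.7468
G = 1 − 0.7468 = 0.2532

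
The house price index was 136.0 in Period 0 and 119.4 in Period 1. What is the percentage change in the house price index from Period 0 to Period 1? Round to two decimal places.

-12.21%

Change = (119.4 − 136.0) / 136.0 × 100
       = -16.6 / 136.0 × 100 = -12.2059%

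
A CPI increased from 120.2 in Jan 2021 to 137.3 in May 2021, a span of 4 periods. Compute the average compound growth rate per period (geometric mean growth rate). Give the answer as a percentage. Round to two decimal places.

Growth factor = (137.3/120.2)^(1/4) = (1.142263)^(1/4) = 1.033812
Growth rate = 1.033812 − 1 = 0.033812 = 3.3812%

3.38%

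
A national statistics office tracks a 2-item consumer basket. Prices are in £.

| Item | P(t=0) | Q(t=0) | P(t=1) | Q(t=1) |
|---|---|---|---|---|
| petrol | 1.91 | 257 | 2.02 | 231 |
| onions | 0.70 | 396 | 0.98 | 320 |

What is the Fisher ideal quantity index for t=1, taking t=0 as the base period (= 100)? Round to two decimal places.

Laspeyres component (base-period weights):
ΣP(t=0)Q(t=1) = 1.91×231 + 0.70×320 = 441.21 + 224 = 665.21
ΣP(t=0)Q(t=0) = 1.91×257 + 0.70×396 = 490.87 + 277.2 = 768.07
L = 665.21 / 768.07 × 100 = 86.6080
Paasche component (current-period weights):
ΣP(t=1)Q(t=1) = 2.02×231 + 0.98×320 = 466.62 + 313.6 = 780.22
ΣP(t=1)Q(t=0) = 2.02×257 + 0.98×396 = 519.14 + 388.08 = 907.22
P = 780.22 / 907.22 × 100 = 86.0012
Fisher = √(L × P) = √(86.6080 × 86.0012) = 86.3041

86.30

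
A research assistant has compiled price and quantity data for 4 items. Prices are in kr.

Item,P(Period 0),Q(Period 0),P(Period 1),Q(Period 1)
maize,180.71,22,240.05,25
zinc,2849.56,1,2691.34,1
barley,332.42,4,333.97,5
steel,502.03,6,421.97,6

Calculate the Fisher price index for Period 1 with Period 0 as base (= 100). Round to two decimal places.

106.55

Laspeyres component (base-period weights):
ΣP(Period 1)Q(Period 0) = 240.05×22 + 2691.34×1 + 333.97×4 + 421.97×6 = 5281.1 + 2691.34 + 1335.88 + 2531.82 = 11840.14
ΣP(Period 0)Q(Period 0) = 180.71×22 + 2849.56×1 + 332.42×4 + 502.03×6 = 3975.62 + 2849.56 + 1329.68 + 3012.18 = 11167.04
L = 11840.14 / 11167.04 × 100 = 106.0276
Paasche component (current-period weights):
ΣP(Period 1)Q(Period 1) = 240.05×25 + 2691.34×1 + 333.97×5 + 421.97×6 = 6001.25 + 2691.34 + 1669.85 + 2531.82 = 12894.26
ΣP(Period 0)Q(Period 1) = 180.71×25 + 2849.56×1 + 332.42×5 + 502.03×6 = 4517.75 + 2849.56 + 1662.1 + 3012.18 = 12041.59
P = 12894.26 / 12041.59 × 100 = 107.0810
Fisher = √(L × P) = √(106.0276 × 107.0810) = 106.5530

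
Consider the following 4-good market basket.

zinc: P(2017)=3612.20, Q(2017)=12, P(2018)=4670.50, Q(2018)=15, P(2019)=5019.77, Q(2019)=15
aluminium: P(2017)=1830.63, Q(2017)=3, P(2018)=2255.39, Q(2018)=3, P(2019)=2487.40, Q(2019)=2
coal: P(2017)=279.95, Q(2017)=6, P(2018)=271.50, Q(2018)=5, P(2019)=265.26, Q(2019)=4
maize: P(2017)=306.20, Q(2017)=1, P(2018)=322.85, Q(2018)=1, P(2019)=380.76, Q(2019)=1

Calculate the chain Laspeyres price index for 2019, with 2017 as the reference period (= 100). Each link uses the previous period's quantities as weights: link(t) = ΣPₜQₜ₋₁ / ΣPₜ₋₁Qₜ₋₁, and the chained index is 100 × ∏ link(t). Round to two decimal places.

137.10

Link 2017→2018:
ΣP(2018)Q(2017) = 4670.50×12 + 2255.39×3 + 271.50×6 + 322.85×1 = 56046 + 6766.17 + 1629 + 322.85 = 64764.02
ΣP(2017)Q(2017) = 3612.20×12 + 1830.63×3 + 279.95×6 + 306.20×1 = 43346.4 + 5491.89 + 1679.7 + 306.2 = 50824.19
link = 64764.02/50824.19 = 1.274275
Link 2018→2019:
ΣP(2019)Q(2018) = 5019.77×15 + 2487.40×3 + 265.26×5 + 380.76×1 = 75296.55 + 7462.2 + 1326.3 + 380.76 = 84465.81
ΣP(2018)Q(2018) = 4670.50×15 + 2255.39×3 + 271.50×5 + 322.85×1 = 70057.5 + 6766.17 + 1357.5 + 322.85 = 78504.02
link = 84465.81/78504.02 = 1.075942
Chained index = 100 × 1.274275 × 1.075942 = 137.1047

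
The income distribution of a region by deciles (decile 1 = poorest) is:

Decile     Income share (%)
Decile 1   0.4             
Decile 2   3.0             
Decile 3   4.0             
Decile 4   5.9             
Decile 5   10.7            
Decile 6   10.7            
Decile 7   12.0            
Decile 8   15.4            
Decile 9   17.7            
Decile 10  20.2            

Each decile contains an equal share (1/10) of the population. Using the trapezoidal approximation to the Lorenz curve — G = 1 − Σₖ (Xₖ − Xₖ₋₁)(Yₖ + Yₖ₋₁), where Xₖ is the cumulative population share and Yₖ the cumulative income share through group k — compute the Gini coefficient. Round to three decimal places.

Cumulative income shares Yₖ: 0.0040, 0.0340, 0.0740, 0.1330, 0.2400, 0.3470, 0.4670, 0.6210, 0.7980, 1.0000
Σ (Xₖ−Xₖ₋₁)(Yₖ+Yₖ₋₁) = (1/10)(0.0040+0.0000) + (1/10)(0.0340+0.0040) + (1/10)(0.0740+0.0340) + (1/10)(0.1330+0.0740) + (1/10)(0.2400+0.1330) + (1/10)(0.3470+0.2400) + (1/10)(0.4670+0.3470) + (1/10)(0.6210+0.4670) + (1/10)(0.7980+0.6210) + (1/10)(1.0000+0.7980)
  = 0.0004 + 0.0038 + 0.0108 + 0.0207 + 0.0373 + 0.0587 + 0.0814 + 0.1088 + 0.1419 + 0.1798 = 0.6436
G = 1 − 0.6436 = 0.3564

0.356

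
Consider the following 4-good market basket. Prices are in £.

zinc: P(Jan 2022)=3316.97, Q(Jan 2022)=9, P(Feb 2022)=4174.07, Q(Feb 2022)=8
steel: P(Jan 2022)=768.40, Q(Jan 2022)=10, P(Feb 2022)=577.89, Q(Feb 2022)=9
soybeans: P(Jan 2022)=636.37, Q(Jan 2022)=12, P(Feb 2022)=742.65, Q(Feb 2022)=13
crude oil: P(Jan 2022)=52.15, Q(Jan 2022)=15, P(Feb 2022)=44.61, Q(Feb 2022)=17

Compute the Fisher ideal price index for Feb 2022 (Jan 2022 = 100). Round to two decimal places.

115.09

Laspeyres component (base-period weights):
ΣP(Feb 2022)Q(Jan 2022) = 4174.07×9 + 577.89×10 + 742.65×12 + 44.61×15 = 37566.63 + 5778.9 + 8911.8 + 669.15 = 52926.48
ΣP(Jan 2022)Q(Jan 2022) = 3316.97×9 + 768.40×10 + 636.37×12 + 52.15×15 = 29852.73 + 7684 + 7636.44 + 782.25 = 45955.42
L = 52926.48 / 45955.42 × 100 = 115.1692
Paasche component (current-period weights):
ΣP(Feb 2022)Q(Feb 2022) = 4174.07×8 + 577.89×9 + 742.65×13 + 44.61×17 = 33392.56 + 5201.01 + 9654.45 + 758.37 = 49006.39
ΣP(Jan 2022)Q(Feb 2022) = 3316.97×8 + 768.40×9 + 636.37×13 + 52.15×17 = 26535.76 + 6915.6 + 8272.81 + 886.55 = 42610.72
P = 49006.39 / 42610.72 × 100 = 115.0095
Fisher = √(L × P) = √(115.1692 × 115.0095) = 115.0893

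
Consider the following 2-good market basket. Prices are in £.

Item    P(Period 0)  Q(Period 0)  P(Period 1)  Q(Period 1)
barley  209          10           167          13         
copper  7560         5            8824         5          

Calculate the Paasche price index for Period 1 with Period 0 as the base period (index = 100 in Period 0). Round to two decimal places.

114.25

Paasche price index uses current-period quantities as weights.
ΣP(Period 1)·Q(Period 1) = 167×13 + 8824×5 = 2171 + 44120 = 46291
ΣP(Period 0)·Q(Period 1) = 209×13 + 7560×5 = 2717 + 37800 = 40517
Index = 46291 / 40517 × 100 = 114.2508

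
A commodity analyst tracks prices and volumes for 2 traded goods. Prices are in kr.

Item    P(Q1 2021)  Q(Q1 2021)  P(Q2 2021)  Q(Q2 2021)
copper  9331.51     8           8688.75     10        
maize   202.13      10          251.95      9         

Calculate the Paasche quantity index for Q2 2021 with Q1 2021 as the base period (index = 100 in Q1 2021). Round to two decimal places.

Paasche quantity index uses current-period prices as weights.
ΣP(Q2 2021)·Q(Q2 2021) = 8688.75×10 + 251.95×9 = 86887.5 + 2267.55 = 89155.05
ΣP(Q2 2021)·Q(Q1 2021) = 8688.75×8 + 251.95×10 = 69510 + 2519.5 = 72029.5
Index = 89155.05 / 72029.5 × 100 = 123.7757

123.78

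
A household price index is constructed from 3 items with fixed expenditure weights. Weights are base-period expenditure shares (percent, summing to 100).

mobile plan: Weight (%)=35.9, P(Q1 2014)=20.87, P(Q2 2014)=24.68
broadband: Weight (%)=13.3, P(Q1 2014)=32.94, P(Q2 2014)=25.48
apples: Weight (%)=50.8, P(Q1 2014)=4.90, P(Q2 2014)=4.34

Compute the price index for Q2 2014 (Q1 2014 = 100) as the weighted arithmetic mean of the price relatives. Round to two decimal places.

mobile plan: 35.9 × (24.68/20.87) = 35.9 × 1.182559 = 42.4539
broadband: 13.3 × (25.48/32.94) = 13.3 × 0.773528 = 10.2879
apples: 50.8 × (4.34/4.90) = 50.8 × 0.885714 = 44.9943
Index = Σ wᵢ·(p₁ᵢ/p₀ᵢ) = 42.4539 + 10.2879 + 44.9943 = 97.7361

97.74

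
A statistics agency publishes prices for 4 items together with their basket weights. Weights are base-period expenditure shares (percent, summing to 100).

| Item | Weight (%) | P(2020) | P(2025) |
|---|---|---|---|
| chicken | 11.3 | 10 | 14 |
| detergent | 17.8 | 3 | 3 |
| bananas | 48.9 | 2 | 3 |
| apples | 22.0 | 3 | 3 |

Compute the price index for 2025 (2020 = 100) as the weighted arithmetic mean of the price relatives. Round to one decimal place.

chicken: 11.3 × (14/10) = 11.3 × 1.400000 = 15.8200
detergent: 17.8 × (3/3) = 17.8 × 1.000000 = 17.8000
bananas: 48.9 × (3/2) = 48.9 × 1.500000 = 73.3500
apples: 22.0 × (3/3) = 22.0 × 1.000000 = 22.0000
Index = Σ wᵢ·(p₁ᵢ/p₀ᵢ) = 15.8200 + 17.8000 + 73.3500 + 22.0000 = 128.9700

129.0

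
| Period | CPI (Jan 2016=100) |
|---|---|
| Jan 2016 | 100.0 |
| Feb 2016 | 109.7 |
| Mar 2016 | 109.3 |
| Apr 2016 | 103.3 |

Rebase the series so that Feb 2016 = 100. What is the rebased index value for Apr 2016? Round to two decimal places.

Rebased(Apr 2016) = 103.3 / 109.7 × 100 = 94.1659

94.17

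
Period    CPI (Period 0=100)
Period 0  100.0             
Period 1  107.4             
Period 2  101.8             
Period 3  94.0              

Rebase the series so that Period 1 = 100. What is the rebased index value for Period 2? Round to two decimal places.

Rebased(Period 2) = 101.8 / 107.4 × 100 = 94.7858

94.79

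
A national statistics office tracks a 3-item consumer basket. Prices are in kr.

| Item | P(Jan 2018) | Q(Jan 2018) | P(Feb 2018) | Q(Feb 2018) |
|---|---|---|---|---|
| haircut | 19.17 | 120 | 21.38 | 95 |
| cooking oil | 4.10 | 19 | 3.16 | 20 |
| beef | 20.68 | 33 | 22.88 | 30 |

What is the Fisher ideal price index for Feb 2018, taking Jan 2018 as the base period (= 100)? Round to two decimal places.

Laspeyres component (base-period weights):
ΣP(Feb 2018)Q(Jan 2018) = 21.38×120 + 3.16×19 + 22.88×33 = 2565.6 + 60.04 + 755.04 = 3380.68
ΣP(Jan 2018)Q(Jan 2018) = 19.17×120 + 4.10×19 + 20.68×33 = 2300.4 + 77.9 + 682.44 = 3060.74
L = 3380.68 / 3060.74 × 100 = 110.4530
Paasche component (current-period weights):
ΣP(Feb 2018)Q(Feb 2018) = 21.38×95 + 3.16×20 + 22.88×30 = 2031.1 + 63.2 + 686.4 = 2780.7
ΣP(Jan 2018)Q(Feb 2018) = 19.17×95 + 4.10×20 + 20.68×30 = 1821.15 + 82 + 620.4 = 2523.55
P = 2780.7 / 2523.55 × 100 = 110.1900
Fisher = √(L × P) = √(110.4530 × 110.1900) = 110.3214

110.32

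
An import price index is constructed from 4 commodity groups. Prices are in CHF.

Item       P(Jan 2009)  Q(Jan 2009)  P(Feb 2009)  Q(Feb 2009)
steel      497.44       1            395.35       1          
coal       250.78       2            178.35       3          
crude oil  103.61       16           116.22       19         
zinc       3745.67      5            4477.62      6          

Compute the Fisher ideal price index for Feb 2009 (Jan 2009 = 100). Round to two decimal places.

Laspeyres component (base-period weights):
ΣP(Feb 2009)Q(Jan 2009) = 395.35×1 + 178.35×2 + 116.22×16 + 4477.62×5 = 395.35 + 356.7 + 1859.52 + 22388.1 = 24999.67
ΣP(Jan 2009)Q(Jan 2009) = 497.44×1 + 250.78×2 + 103.61×16 + 3745.67×5 = 497.44 + 501.56 + 1657.76 + 18728.35 = 21385.11
L = 24999.67 / 21385.11 × 100 = 116.9022
Paasche component (current-period weights):
ΣP(Feb 2009)Q(Feb 2009) = 395.35×1 + 178.35×3 + 116.22×19 + 4477.62×6 = 395.35 + 535.05 + 2208.18 + 26865.72 = 30004.3
ΣP(Jan 2009)Q(Feb 2009) = 497.44×1 + 250.78×3 + 103.61×19 + 3745.67×6 = 497.44 + 752.34 + 1968.59 + 22474.02 = 25692.39
P = 30004.3 / 25692.39 × 100 = 116.7828
Fisher = √(L × P) = √(116.9022 × 116.7828) = 116.8425

116.84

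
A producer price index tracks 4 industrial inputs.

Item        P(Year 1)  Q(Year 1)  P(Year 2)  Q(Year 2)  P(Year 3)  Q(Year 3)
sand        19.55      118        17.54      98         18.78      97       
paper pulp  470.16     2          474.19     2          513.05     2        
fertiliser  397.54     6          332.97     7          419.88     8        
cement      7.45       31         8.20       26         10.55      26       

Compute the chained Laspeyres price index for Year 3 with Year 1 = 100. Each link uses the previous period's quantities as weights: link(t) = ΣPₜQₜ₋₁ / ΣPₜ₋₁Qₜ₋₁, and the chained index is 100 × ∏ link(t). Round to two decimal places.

104.86

Link Year 1→Year 2:
ΣP(Year 2)Q(Year 1) = 17.54×118 + 474.19×2 + 332.97×6 + 8.20×31 = 2069.72 + 948.38 + 1997.82 + 254.2 = 5270.12
ΣP(Year 1)Q(Year 1) = 19.55×118 + 470.16×2 + 397.54×6 + 7.45×31 = 2306.9 + 940.32 + 2385.24 + 230.95 = 5863.41
link = 5270.12/5863.41 = 0.898815
Link Year 2→Year 3:
ΣP(Year 3)Q(Year 2) = 18.78×98 + 513.05×2 + 419.88×7 + 10.55×26 = 1840.44 + 1026.1 + 2939.16 + 274.3 = 6080
ΣP(Year 2)Q(Year 2) = 17.54×98 + 474.19×2 + 332.97×7 + 8.20×26 = 1718.92 + 948.38 + 2330.79 + 213.2 = 5211.29
link = 6080/5211.29 = 1.166698
Chained index = 100 × 0.898815 × 1.166698 = 104.8645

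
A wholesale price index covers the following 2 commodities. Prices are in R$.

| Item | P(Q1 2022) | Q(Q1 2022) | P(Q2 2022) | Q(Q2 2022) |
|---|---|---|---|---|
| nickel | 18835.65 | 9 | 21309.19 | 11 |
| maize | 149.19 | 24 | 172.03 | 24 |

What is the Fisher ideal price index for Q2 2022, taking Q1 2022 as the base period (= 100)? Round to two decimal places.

Laspeyres component (base-period weights):
ΣP(Q2 2022)Q(Q1 2022) = 21309.19×9 + 172.03×24 = 191782.71 + 4128.72 = 195911.43
ΣP(Q1 2022)Q(Q1 2022) = 18835.65×9 + 149.19×24 = 169520.85 + 3580.56 = 173101.41
L = 195911.43 / 173101.41 × 100 = 113.1773
Paasche component (current-period weights):
ΣP(Q2 2022)Q(Q2 2022) = 21309.19×11 + 172.03×24 = 234401.09 + 4128.72 = 238529.81
ΣP(Q1 2022)Q(Q2 2022) = 18835.65×11 + 149.19×24 = 207192.15 + 3580.56 = 210772.71
P = 238529.81 / 210772.71 × 100 = 113.1692
Fisher = √(L × P) = √(113.1773 × 113.1692) = 113.1732

113.17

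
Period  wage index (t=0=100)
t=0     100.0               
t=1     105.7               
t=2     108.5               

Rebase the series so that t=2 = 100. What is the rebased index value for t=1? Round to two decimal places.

97.42

Rebased(t=1) = 105.7 / 108.5 × 100 = 97.4194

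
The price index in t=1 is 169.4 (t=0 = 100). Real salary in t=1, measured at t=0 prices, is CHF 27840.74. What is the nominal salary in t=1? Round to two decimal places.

Nominal = Real × (Index/100) = 27840.74 × (169.4/100)
        = 27840.74 × 1.694 = 47162.2136

47162.21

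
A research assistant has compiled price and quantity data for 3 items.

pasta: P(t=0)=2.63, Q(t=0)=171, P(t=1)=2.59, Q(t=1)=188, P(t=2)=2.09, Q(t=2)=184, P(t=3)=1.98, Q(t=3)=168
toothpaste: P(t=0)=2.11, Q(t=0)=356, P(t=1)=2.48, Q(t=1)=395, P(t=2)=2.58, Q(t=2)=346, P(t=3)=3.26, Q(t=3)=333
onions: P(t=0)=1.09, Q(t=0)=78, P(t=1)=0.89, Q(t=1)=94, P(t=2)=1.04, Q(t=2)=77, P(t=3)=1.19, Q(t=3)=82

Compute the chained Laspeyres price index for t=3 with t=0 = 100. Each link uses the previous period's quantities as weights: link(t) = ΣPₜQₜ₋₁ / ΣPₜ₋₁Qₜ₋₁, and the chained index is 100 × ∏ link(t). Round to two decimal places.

123.31

Link t=0→t=1:
ΣP(t=1)Q(t=0) = 2.59×171 + 2.48×356 + 0.89×78 = 442.89 + 882.88 + 69.42 = 1395.19
ΣP(t=0)Q(t=0) = 2.63×171 + 2.11×356 + 1.09×78 = 449.73 + 751.16 + 85.02 = 1285.91
link = 1395.19/1285.91 = 1.084983
Link t=1→t=2:
ΣP(t=2)Q(t=1) = 2.09×188 + 2.58×395 + 1.04×94 = 392.92 + 1019.1 + 97.76 = 1509.78
ΣP(t=1)Q(t=1) = 2.59×188 + 2.48×395 + 0.89×94 = 486.92 + 979.6 + 83.66 = 1550.18
link = 1509.78/1550.18 = 0.973939
Link t=2→t=3:
ΣP(t=3)Q(t=2) = 1.98×184 + 3.26×346 + 1.19×77 = 364.32 + 1127.96 + 91.63 = 1583.91
ΣP(t=2)Q(t=2) = 2.09×184 + 2.58×346 + 1.04×77 = 384.56 + 892.68 + 80.08 = 1357.32
link = 1583.91/1357.32 = 1.166939
Chained index = 100 × 1.084983 × 0.973939 × 1.166939 = 123.3112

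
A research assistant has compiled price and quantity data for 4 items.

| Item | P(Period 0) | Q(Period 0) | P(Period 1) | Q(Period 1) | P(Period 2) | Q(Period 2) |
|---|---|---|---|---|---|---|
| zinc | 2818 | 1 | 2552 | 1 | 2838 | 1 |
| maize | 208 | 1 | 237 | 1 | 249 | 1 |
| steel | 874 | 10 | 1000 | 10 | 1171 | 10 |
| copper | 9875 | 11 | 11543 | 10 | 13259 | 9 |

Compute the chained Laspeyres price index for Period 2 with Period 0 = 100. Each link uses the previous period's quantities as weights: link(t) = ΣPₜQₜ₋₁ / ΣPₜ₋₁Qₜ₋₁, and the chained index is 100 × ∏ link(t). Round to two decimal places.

133.44

Link Period 0→Period 1:
ΣP(Period 1)Q(Period 0) = 2552×1 + 237×1 + 1000×10 + 11543×11 = 2552 + 237 + 10000 + 126973 = 139762
ΣP(Period 0)Q(Period 0) = 2818×1 + 208×1 + 874×10 + 9875×11 = 2818 + 208 + 8740 + 108625 = 120391
link = 139762/120391 = 1.160901
Link Period 1→Period 2:
ΣP(Period 2)Q(Period 1) = 2838×1 + 249×1 + 1171×10 + 13259×10 = 2838 + 249 + 11710 + 132590 = 147387
ΣP(Period 1)Q(Period 1) = 2552×1 + 237×1 + 1000×10 + 11543×10 = 2552 + 237 + 10000 + 115430 = 128219
link = 147387/128219 = 1.149494
Chained index = 100 × 1.160901 × 1.149494 = 133.4449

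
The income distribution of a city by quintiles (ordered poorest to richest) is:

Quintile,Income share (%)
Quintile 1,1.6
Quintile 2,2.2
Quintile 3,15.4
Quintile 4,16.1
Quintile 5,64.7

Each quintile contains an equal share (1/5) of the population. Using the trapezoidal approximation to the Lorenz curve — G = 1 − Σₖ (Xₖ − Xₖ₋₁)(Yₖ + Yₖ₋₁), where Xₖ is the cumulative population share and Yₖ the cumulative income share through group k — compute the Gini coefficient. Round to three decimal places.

0.560

Cumulative income shares Yₖ: 0.0160, 0.0380, 0.1920, 0.3530, 1.0000
Σ (Xₖ−Xₖ₋₁)(Yₖ+Yₖ₋₁) = (1/5)(0.0160+0.0000) + (1/5)(0.0380+0.0160) + (1/5)(0.1920+0.0380) + (1/5)(0.3530+0.1920) + (1/5)(1.0000+0.3530)
  = 0.0032 + 0.0108 + 0.0460 + 0.1090 + 0.2706 = 0.4396
G = 1 − 0.4396 = 0.5604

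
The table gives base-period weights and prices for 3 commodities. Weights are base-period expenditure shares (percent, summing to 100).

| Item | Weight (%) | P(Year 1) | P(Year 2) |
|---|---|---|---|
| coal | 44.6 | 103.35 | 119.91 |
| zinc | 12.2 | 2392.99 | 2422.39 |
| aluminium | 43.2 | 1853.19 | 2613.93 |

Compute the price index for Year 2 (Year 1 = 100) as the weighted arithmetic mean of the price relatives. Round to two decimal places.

125.03

coal: 44.6 × (119.91/103.35) = 44.6 × 1.160232 = 51.7464
zinc: 12.2 × (2422.39/2392.99) = 12.2 × 1.012286 = 12.3499
aluminium: 43.2 × (2613.93/1853.19) = 43.2 × 1.410503 = 60.9337
Index = Σ wᵢ·(p₁ᵢ/p₀ᵢ) = 51.7464 + 12.3499 + 60.9337 = 125.0300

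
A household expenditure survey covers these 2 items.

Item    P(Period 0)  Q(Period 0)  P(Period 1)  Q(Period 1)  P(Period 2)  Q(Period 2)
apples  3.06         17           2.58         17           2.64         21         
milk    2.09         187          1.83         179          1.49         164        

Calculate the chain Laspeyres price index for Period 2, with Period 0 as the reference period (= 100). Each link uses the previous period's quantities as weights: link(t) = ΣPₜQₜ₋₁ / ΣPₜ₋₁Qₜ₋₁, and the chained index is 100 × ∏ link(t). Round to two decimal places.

73.13

Link Period 0→Period 1:
ΣP(Period 1)Q(Period 0) = 2.58×17 + 1.83×187 = 43.86 + 342.21 = 386.07
ΣP(Period 0)Q(Period 0) = 3.06×17 + 2.09×187 = 52.02 + 390.83 = 442.85
link = 386.07/442.85 = 0.871785
Link Period 1→Period 2:
ΣP(Period 2)Q(Period 1) = 2.64×17 + 1.49×179 = 44.88 + 266.71 = 311.59
ΣP(Period 1)Q(Period 1) = 2.58×17 + 1.83×179 = 43.86 + 327.57 = 371.43
link = 311.59/371.43 = 0.838893
Chained index = 100 × 0.871785 × 0.838893 = 73.1334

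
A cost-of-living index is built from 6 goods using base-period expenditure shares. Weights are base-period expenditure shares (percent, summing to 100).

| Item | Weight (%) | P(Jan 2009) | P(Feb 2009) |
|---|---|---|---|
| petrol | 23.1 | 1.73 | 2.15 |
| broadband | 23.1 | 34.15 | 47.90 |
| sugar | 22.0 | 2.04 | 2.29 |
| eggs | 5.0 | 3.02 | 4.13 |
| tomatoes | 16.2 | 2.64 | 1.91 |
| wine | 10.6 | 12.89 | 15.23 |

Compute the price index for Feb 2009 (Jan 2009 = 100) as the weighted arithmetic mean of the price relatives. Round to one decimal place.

116.9

petrol: 23.1 × (2.15/1.73) = 23.1 × 1.242775 = 28.7081
broadband: 23.1 × (47.90/34.15) = 23.1 × 1.402635 = 32.4009
sugar: 22.0 × (2.29/2.04) = 22.0 × 1.122549 = 24.6961
eggs: 5.0 × (4.13/3.02) = 5.0 × 1.367550 = 6.8377
tomatoes: 16.2 × (1.91/2.64) = 16.2 × 0.723485 = 11.7205
wine: 10.6 × (15.23/12.89) = 10.6 × 1.181536 = 12.5243
Index = Σ wᵢ·(p₁ᵢ/p₀ᵢ) = 28.7081 + 32.4009 + 24.6961 + 6.8377 + 11.7205 + 12.5243 = 116.8875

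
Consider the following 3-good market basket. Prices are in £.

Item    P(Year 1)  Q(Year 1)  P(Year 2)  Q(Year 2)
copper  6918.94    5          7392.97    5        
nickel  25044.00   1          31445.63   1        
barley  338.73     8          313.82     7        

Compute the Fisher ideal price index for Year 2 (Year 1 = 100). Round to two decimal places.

113.81

Laspeyres component (base-period weights):
ΣP(Year 2)Q(Year 1) = 7392.97×5 + 31445.63×1 + 313.82×8 = 36964.85 + 31445.63 + 2510.56 = 70921.04
ΣP(Year 1)Q(Year 1) = 6918.94×5 + 25044.00×1 + 338.73×8 = 34594.7 + 25044 + 2709.84 = 62348.54
L = 70921.04 / 62348.54 × 100 = 113.7493
Paasche component (current-period weights):
ΣP(Year 2)Q(Year 2) = 7392.97×5 + 31445.63×1 + 313.82×7 = 36964.85 + 31445.63 + 2196.74 = 70607.22
ΣP(Year 1)Q(Year 2) = 6918.94×5 + 25044.00×1 + 338.73×7 = 34594.7 + 25044 + 2371.11 = 62009.81
P = 70607.22 / 62009.81 × 100 = 113.8646
Fisher = √(L × P) = √(113.7493 × 113.8646) = 113.8069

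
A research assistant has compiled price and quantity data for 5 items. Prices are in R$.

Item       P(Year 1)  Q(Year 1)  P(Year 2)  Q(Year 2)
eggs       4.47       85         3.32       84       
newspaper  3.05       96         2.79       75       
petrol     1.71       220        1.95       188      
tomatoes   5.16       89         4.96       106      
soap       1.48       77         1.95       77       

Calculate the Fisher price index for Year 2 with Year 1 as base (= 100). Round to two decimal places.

96.65

Laspeyres component (base-period weights):
ΣP(Year 2)Q(Year 1) = 3.32×85 + 2.79×96 + 1.95×220 + 4.96×89 + 1.95×77 = 282.2 + 267.84 + 429 + 441.44 + 150.15 = 1570.63
ΣP(Year 1)Q(Year 1) = 4.47×85 + 3.05×96 + 1.71×220 + 5.16×89 + 1.48×77 = 379.95 + 292.8 + 376.2 + 459.24 + 113.96 = 1622.15
L = 1570.63 / 1622.15 × 100 = 96.8240
Paasche component (current-period weights):
ΣP(Year 2)Q(Year 2) = 3.32×84 + 2.79×75 + 1.95×188 + 4.96×106 + 1.95×77 = 278.88 + 209.25 + 366.6 + 525.76 + 150.15 = 1530.64
ΣP(Year 1)Q(Year 2) = 4.47×84 + 3.05×75 + 1.71×188 + 5.16×106 + 1.48×77 = 375.48 + 228.75 + 321.48 + 546.96 + 113.96 = 1586.63
P = 1530.64 / 1586.63 × 100 = 96.4711
Fisher = √(L × P) = √(96.8240 × 96.4711) = 96.6474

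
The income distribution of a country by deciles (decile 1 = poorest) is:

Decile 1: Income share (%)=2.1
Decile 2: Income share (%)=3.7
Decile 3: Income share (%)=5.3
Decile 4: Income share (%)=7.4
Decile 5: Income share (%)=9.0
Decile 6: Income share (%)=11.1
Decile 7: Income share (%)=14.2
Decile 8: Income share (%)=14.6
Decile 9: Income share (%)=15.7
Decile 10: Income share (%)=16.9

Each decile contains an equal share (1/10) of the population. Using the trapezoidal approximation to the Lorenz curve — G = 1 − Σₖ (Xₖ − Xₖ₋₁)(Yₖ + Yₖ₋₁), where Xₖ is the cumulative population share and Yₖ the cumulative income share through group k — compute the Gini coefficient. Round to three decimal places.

Cumulative income shares Yₖ: 0.0210, 0.0580, 0.1110, 0.1850, 0.2750, 0.3860, 0.5280, 0.6740, 0.8310, 1.0000
Σ (Xₖ−Xₖ₋₁)(Yₖ+Yₖ₋₁) = (1/10)(0.0210+0.0000) + (1/10)(0.0580+0.0210) + (1/10)(0.1110+0.0580) + (1/10)(0.1850+0.1110) + (1/10)(0.2750+0.1850) + (1/10)(0.3860+0.2750) + (1/10)(0.5280+0.3860) + (1/10)(0.6740+0.5280) + (1/10)(0.8310+0.6740) + (1/10)(1.0000+0.8310)
  = 0.0021 + 0.0079 + 0.0169 + 0.0296 + 0.0460 + 0.0661 + 0.0914 + 0.1202 + 0.1505 + 0.1831 = 0.7138
G = 1 − 0.7138 = 0.2862

0.286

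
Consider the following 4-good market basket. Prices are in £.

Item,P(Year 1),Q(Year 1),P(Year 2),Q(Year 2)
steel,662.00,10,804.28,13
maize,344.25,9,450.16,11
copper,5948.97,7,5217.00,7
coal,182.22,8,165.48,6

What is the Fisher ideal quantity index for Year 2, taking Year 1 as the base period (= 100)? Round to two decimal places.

105.17

Laspeyres component (base-period weights):
ΣP(Year 1)Q(Year 2) = 662.00×13 + 344.25×11 + 5948.97×7 + 182.22×6 = 8606 + 3786.75 + 41642.79 + 1093.32 = 55128.86
ΣP(Year 1)Q(Year 1) = 662.00×10 + 344.25×9 + 5948.97×7 + 182.22×8 = 6620 + 3098.25 + 41642.79 + 1457.76 = 52818.8
L = 55128.86 / 52818.8 × 100 = 104.3736
Paasche component (current-period weights):
ΣP(Year 2)Q(Year 2) = 804.28×13 + 450.16×11 + 5217.00×7 + 165.48×6 = 10455.64 + 4951.76 + 36519 + 992.88 = 52919.28
ΣP(Year 2)Q(Year 1) = 804.28×10 + 450.16×9 + 5217.00×7 + 165.48×8 = 8042.8 + 4051.44 + 36519 + 1323.84 = 49937.08
P = 52919.28 / 49937.08 × 100 = 105.9719
Fisher = √(L × P) = √(104.3736 × 105.9719) = 105.1697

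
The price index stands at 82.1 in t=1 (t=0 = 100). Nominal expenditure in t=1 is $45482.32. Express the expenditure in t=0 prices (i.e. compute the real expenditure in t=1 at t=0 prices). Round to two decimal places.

Real = Nominal ÷ (Index/100) = 45482.32 ÷ (82.1/100)
     = 45482.32 ÷ 0.821 = 55398.6845

55398.68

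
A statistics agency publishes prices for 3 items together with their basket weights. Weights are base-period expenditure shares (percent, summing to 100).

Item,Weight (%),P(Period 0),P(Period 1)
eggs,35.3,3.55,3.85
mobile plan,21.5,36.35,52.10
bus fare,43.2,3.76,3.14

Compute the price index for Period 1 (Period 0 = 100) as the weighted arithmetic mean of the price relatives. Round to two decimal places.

105.18

eggs: 35.3 × (3.85/3.55) = 35.3 × 1.084507 = 38.2831
mobile plan: 21.5 × (52.10/36.35) = 21.5 × 1.433287 = 30.8157
bus fare: 43.2 × (3.14/3.76) = 43.2 × 0.835106 = 36.0766
Index = Σ wᵢ·(p₁ᵢ/p₀ᵢ) = 38.2831 + 30.8157 + 36.0766 = 105.1754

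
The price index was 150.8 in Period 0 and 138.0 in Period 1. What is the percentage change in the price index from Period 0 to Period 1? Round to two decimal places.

Change = (138.0 − 150.8) / 150.8 × 100
       = -12.8 / 150.8 × 100 = -8.4881%

-8.49%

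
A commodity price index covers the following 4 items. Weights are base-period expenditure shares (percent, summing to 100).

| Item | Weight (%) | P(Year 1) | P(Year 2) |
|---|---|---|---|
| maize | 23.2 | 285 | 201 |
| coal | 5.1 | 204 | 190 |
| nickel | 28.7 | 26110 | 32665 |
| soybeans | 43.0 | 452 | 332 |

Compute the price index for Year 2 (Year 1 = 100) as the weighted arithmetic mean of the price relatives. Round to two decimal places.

maize: 23.2 × (201/285) = 23.2 × 0.705263 = 16.3621
coal: 5.1 × (190/204) = 5.1 × 0.931373 = 4.7500
nickel: 28.7 × (32665/26110) = 28.7 × 1.251053 = 35.9052
soybeans: 43.0 × (332/452) = 43.0 × 0.734513 = 31.5841
Index = Σ wᵢ·(p₁ᵢ/p₀ᵢ) = 16.3621 + 4.7500 + 35.9052 + 31.5841 = 88.6014

88.60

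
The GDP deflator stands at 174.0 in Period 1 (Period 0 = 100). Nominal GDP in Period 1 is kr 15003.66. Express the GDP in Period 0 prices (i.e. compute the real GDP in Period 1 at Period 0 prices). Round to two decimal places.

Real = Nominal ÷ (Index/100) = 15003.66 ÷ (174.0/100)
     = 15003.66 ÷ 1.740 = 8622.7931

8622.79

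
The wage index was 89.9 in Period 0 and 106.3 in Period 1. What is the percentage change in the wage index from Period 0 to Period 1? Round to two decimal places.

18.24%

Change = (106.3 − 89.9) / 89.9 × 100
       = 16.4 / 89.9 × 100 = 18.2425%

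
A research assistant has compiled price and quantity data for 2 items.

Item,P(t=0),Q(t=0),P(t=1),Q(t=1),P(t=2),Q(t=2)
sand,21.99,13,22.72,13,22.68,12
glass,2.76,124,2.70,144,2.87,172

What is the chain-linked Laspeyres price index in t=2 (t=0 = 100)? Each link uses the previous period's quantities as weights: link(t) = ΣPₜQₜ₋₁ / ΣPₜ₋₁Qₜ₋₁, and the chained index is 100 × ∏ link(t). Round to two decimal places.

Link t=0→t=1:
ΣP(t=1)Q(t=0) = 22.72×13 + 2.70×124 = 295.36 + 334.8 = 630.16
ΣP(t=0)Q(t=0) = 21.99×13 + 2.76×124 = 285.87 + 342.24 = 628.11
link = 630.16/628.11 = 1.003264
Link t=1→t=2:
ΣP(t=2)Q(t=1) = 22.68×13 + 2.87×144 = 294.84 + 413.28 = 708.12
ΣP(t=1)Q(t=1) = 22.72×13 + 2.70×144 = 295.36 + 388.8 = 684.16
link = 708.12/684.16 = 1.035021
Chained index = 100 × 1.003264 × 1.035021 = 103.8399

103.84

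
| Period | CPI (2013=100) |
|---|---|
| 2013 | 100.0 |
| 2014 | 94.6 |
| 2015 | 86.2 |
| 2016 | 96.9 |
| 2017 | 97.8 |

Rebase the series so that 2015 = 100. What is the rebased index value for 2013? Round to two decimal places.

116.01

Rebased(2013) = 100.0 / 86.2 × 100 = 116.0093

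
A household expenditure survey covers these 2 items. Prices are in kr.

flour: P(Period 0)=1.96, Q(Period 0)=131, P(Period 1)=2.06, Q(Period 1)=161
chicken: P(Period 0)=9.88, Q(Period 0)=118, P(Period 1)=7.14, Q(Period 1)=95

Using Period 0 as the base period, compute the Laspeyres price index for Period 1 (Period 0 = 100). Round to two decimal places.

78.19

Laspeyres price index uses base-period quantities as weights.
ΣP(Period 1)·Q(Period 0) = 2.06×131 + 7.14×118 = 269.86 + 842.52 = 1112.38
ΣP(Period 0)·Q(Period 0) = 1.96×131 + 9.88×118 = 256.76 + 1165.84 = 1422.6
Index = 1112.38 / 1422.6 × 100 = 78.1934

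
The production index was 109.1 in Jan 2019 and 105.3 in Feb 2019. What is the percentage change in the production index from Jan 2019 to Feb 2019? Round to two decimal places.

-3.48%

Change = (105.3 − 109.1) / 109.1 × 100
       = -3.8 / 109.1 × 100 = -3.4830%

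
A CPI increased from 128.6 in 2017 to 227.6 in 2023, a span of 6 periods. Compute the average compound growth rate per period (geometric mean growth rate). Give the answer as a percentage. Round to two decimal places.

9.98%

Growth factor = (227.6/128.6)^(1/6) = (1.769829)^(1/6) = 1.099821
Growth rate = 1.099821 − 1 = 0.099821 = 9.9821%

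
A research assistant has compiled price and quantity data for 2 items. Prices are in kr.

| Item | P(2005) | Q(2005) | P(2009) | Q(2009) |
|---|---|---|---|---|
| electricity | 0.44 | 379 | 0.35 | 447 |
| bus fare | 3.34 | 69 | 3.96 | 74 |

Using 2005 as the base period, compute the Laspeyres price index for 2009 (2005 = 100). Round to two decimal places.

Laspeyres price index uses base-period quantities as weights.
ΣP(2009)·Q(2005) = 0.35×379 + 3.96×69 = 132.65 + 273.24 = 405.89
ΣP(2005)·Q(2005) = 0.44×379 + 3.34×69 = 166.76 + 230.46 = 397.22
Index = 405.89 / 397.22 × 100 = 102.1827

102.18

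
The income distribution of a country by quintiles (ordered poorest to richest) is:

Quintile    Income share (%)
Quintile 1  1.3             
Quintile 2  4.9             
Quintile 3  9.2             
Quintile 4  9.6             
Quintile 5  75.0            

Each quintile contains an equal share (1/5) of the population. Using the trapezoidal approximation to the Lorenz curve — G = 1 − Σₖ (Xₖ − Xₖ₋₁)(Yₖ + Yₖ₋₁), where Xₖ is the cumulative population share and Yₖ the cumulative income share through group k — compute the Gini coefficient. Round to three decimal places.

Cumulative income shares Yₖ: 0.0130, 0.0620, 0.1540, 0.2500, 1.0000
Σ (Xₖ−Xₖ₋₁)(Yₖ+Yₖ₋₁) = (1/5)(0.0130+0.0000) + (1/5)(0.0620+0.0130) + (1/5)(0.1540+0.0620) + (1/5)(0.2500+0.1540) + (1/5)(1.0000+0.2500)
  = 0.0026 + 0.0150 + 0.0432 + 0.0808 + 0.2500 = 0.3916
G = 1 − 0.3916 = 0.6084

0.608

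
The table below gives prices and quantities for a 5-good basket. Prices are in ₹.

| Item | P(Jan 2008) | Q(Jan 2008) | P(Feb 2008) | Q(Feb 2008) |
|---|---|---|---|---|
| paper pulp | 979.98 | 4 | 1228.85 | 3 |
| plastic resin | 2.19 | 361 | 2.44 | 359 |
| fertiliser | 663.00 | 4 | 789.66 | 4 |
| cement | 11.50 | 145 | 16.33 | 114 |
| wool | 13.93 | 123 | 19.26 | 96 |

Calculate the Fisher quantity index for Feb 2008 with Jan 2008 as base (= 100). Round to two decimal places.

83.76

Laspeyres component (base-period weights):
ΣP(Jan 2008)Q(Feb 2008) = 979.98×3 + 2.19×359 + 663.00×4 + 11.50×114 + 13.93×96 = 2939.94 + 786.21 + 2652 + 1311 + 1337.28 = 9026.43
ΣP(Jan 2008)Q(Jan 2008) = 979.98×4 + 2.19×361 + 663.00×4 + 11.50×145 + 13.93×123 = 3919.92 + 790.59 + 2652 + 1667.5 + 1713.39 = 10743.4
L = 9026.43 / 10743.4 × 100 = 84.0184
Paasche component (current-period weights):
ΣP(Feb 2008)Q(Feb 2008) = 1228.85×3 + 2.44×359 + 789.66×4 + 16.33×114 + 19.26×96 = 3686.55 + 875.96 + 3158.64 + 1861.62 + 1848.96 = 11431.73
ΣP(Feb 2008)Q(Jan 2008) = 1228.85×4 + 2.44×361 + 789.66×4 + 16.33×145 + 19.26×123 = 4915.4 + 880.84 + 3158.64 + 2367.85 + 2368.98 = 13691.71
P = 11431.73 / 13691.71 × 100 = 83.4938
Fisher = √(L × P) = √(84.0184 × 83.4938) = 83.7557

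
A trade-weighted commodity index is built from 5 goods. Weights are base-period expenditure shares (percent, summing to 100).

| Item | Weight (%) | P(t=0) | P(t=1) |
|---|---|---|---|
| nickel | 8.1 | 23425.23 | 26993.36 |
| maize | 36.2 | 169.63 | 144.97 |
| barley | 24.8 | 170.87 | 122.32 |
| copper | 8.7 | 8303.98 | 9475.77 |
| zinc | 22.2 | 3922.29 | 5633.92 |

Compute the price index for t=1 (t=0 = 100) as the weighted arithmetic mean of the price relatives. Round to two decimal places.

nickel: 8.1 × (26993.36/23425.23) = 8.1 × 1.152320 = 9.3338
maize: 36.2 × (144.97/169.63) = 36.2 × 0.854625 = 30.9374
barley: 24.8 × (122.32/170.87) = 24.8 × 0.715866 = 17.7535
copper: 8.7 × (9475.77/8303.98) = 8.7 × 1.141112 = 9.9277
zinc: 22.2 × (5633.92/3922.29) = 22.2 × 1.436385 = 31.8878
Index = Σ wᵢ·(p₁ᵢ/p₀ᵢ) = 9.3338 + 30.9374 + 17.7535 + 9.9277 + 31.8878 = 99.8401

99.84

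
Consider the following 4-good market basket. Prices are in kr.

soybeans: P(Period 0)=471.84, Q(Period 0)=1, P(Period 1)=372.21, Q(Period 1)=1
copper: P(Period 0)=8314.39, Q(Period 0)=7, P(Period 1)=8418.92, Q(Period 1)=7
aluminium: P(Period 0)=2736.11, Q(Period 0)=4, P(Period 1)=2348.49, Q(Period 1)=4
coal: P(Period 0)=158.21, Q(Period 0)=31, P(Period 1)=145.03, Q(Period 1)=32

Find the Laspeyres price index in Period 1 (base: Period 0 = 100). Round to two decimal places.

98.22

Laspeyres price index uses base-period quantities as weights.
ΣP(Period 1)·Q(Period 0) = 372.21×1 + 8418.92×7 + 2348.49×4 + 145.03×31 = 372.21 + 58932.44 + 9393.96 + 4495.93 = 73194.54
ΣP(Period 0)·Q(Period 0) = 471.84×1 + 8314.39×7 + 2736.11×4 + 158.21×31 = 471.84 + 58200.73 + 10944.44 + 4904.51 = 74521.52
Index = 73194.54 / 74521.52 × 100 = 98.2193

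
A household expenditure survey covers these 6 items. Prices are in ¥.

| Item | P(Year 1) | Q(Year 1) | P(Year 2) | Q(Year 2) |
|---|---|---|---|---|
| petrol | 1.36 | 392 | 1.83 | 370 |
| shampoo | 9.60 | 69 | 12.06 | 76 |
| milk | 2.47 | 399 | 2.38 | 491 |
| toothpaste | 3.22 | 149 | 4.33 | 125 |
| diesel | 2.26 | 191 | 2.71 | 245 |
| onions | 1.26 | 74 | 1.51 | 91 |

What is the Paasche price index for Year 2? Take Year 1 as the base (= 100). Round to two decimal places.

116.73

Paasche price index uses current-period quantities as weights.
ΣP(Year 2)·Q(Year 2) = 1.83×370 + 12.06×76 + 2.38×491 + 4.33×125 + 2.71×245 + 1.51×91 = 677.1 + 916.56 + 1168.58 + 541.25 + 663.95 + 137.41 = 4104.85
ΣP(Year 1)·Q(Year 2) = 1.36×370 + 9.60×76 + 2.47×491 + 3.22×125 + 2.26×245 + 1.26×91 = 503.2 + 729.6 + 1212.77 + 402.5 + 553.7 + 114.66 = 3516.43
Index = 4104.85 / 3516.43 × 100 = 116.7334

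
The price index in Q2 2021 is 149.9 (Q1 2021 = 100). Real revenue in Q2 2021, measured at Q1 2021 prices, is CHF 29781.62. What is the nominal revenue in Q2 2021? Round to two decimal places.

44642.65

Nominal = Real × (Index/100) = 29781.62 × (149.9/100)
        = 29781.62 × 1.499 = 44642.6484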